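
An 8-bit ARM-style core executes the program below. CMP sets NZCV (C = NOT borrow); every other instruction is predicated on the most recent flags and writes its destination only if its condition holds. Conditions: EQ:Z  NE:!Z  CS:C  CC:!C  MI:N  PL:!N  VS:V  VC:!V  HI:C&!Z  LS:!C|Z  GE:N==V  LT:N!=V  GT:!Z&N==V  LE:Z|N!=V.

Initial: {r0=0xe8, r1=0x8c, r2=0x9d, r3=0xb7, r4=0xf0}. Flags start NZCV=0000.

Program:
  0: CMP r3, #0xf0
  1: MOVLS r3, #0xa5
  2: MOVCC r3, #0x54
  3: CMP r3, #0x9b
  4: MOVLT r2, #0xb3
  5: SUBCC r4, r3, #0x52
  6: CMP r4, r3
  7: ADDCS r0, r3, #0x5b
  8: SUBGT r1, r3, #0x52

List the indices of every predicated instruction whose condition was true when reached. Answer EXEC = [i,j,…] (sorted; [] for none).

0: ✓ CMP  NZCV=1000
1: ✓ MOVLS  r3←0xa5
2: ✓ MOVCC  r3←0x54
3: ✓ CMP  NZCV=1001
4: · MOVLT
5: ✓ SUBCC  r4←0x02
6: ✓ CMP  NZCV=1000
7: · ADDCS
8: · SUBGT

EXEC = [1,2,5]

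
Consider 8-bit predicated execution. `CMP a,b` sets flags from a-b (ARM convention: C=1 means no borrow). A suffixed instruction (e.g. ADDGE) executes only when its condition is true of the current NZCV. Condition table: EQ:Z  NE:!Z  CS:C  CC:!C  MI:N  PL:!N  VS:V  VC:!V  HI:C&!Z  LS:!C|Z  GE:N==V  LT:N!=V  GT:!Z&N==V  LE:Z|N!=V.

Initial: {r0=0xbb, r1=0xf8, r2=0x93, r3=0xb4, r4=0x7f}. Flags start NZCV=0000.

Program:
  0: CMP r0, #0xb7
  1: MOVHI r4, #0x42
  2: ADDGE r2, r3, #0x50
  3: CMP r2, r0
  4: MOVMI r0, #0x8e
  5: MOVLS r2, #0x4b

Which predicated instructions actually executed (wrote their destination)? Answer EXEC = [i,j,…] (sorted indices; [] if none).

0: ✓ CMP  NZCV=0010
1: ✓ MOVHI  r4←0x42
2: ✓ ADDGE  r2←0x04
3: ✓ CMP  NZCV=0000
4: · MOVMI
5: ✓ MOVLS  r2←0x4b

EXEC = [1,2,5]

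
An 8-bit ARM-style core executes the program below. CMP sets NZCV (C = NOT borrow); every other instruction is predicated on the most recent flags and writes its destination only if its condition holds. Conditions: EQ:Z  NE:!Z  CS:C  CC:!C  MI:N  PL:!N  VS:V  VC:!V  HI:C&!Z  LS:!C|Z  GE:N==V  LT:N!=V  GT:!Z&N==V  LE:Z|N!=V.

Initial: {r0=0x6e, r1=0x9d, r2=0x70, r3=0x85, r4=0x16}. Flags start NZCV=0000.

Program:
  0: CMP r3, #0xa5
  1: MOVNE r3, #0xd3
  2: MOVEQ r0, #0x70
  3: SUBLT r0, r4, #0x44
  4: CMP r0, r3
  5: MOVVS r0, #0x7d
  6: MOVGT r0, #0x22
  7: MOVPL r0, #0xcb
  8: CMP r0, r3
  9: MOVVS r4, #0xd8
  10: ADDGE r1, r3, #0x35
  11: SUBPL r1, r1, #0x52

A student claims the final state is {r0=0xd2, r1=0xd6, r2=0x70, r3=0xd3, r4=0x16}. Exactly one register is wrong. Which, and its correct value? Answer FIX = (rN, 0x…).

[0] flags=1000 → (cmp)
[1] flags=1000 NE?T → r3=0xd3
[2] flags=1000 EQ?F → skip
[3] flags=1000 LT?T → r0=0xd2
[4] flags=1000 → (cmp)
[5] flags=1000 VS?F → skip
[6] flags=1000 GT?F → skip
[7] flags=1000 PL?F → skip
[8] flags=1000 → (cmp)
[9] flags=1000 VS?F → skip
[10] flags=1000 GE?F → skip
[11] flags=1000 PL?F → skip

FIX = (r1, 0x9d)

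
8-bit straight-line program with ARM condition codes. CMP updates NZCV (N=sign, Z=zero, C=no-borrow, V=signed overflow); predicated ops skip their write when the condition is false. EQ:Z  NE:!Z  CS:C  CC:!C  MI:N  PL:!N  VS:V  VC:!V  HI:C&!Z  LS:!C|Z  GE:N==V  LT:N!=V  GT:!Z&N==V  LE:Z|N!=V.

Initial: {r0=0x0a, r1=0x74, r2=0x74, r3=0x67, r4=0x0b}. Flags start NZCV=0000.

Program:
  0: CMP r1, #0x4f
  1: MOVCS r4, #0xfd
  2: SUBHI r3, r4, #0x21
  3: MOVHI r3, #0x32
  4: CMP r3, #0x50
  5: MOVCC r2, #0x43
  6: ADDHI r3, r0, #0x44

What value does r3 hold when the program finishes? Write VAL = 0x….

0: ✓ CMP  NZCV=0010
1: ✓ MOVCS  r4←0xfd
2: ✓ SUBHI  r3←0xdc
3: ✓ MOVHI  r3←0x32
4: ✓ CMP  NZCV=1000
5: ✓ MOVCC  r2←0x43
6: · ADDHI

VAL = 0x32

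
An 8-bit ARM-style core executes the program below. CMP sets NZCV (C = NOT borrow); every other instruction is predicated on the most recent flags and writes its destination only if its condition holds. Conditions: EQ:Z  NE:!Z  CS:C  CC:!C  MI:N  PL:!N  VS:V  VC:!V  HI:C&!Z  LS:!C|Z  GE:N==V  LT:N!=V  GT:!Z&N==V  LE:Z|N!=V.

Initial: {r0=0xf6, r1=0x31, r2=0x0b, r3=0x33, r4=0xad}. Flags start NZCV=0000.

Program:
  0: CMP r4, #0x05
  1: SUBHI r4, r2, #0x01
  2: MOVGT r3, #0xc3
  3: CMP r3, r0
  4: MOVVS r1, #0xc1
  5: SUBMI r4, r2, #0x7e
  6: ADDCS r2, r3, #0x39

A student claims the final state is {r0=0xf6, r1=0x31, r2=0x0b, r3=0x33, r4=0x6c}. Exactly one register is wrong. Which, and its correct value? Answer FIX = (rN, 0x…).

0: ✓ CMP  NZCV=1010
1: ✓ SUBHI  r4←0x0a
2: · MOVGT
3: ✓ CMP  NZCV=0000
4: · MOVVS
5: · SUBMI
6: · ADDCS

FIX = (r4, 0x0a)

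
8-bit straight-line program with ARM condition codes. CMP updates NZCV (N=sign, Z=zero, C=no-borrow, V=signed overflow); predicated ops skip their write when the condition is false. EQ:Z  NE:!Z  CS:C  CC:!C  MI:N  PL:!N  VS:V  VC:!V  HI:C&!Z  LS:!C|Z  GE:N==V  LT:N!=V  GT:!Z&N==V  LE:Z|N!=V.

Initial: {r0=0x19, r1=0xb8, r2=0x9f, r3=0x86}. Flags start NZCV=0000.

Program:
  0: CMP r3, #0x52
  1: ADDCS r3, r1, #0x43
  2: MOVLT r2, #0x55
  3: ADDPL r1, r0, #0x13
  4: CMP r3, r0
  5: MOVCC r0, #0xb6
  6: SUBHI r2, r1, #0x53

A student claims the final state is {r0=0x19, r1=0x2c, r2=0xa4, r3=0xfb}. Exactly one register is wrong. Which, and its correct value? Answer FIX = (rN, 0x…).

[0] flags=0011 → (cmp)
[1] flags=0011 CS?T → r3=0xfb
[2] flags=0011 LT?T → r2=0x55
[3] flags=0011 PL?T → r1=0x2c
[4] flags=1010 → (cmp)
[5] flags=1010 CC?F → skip
[6] flags=1010 HI?T → r2=0xd9

FIX = (r2, 0xd9)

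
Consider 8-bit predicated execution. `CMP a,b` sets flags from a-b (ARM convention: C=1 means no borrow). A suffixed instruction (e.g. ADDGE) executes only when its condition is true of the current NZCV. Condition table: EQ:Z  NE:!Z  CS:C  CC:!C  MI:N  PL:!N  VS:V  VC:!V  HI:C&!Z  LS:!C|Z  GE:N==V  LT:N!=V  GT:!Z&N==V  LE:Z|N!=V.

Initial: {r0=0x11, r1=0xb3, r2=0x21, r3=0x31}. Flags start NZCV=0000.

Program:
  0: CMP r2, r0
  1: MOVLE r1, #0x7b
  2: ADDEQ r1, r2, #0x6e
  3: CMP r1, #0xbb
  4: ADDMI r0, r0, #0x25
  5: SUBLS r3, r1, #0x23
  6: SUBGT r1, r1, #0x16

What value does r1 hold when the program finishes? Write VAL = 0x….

VAL = 0xb3

0: ✓ CMP  NZCV=0010
1: · MOVLE
2: · ADDEQ
3: ✓ CMP  NZCV=1000
4: ✓ ADDMI  r0←0x36
5: ✓ SUBLS  r3←0x90
6: · SUBGT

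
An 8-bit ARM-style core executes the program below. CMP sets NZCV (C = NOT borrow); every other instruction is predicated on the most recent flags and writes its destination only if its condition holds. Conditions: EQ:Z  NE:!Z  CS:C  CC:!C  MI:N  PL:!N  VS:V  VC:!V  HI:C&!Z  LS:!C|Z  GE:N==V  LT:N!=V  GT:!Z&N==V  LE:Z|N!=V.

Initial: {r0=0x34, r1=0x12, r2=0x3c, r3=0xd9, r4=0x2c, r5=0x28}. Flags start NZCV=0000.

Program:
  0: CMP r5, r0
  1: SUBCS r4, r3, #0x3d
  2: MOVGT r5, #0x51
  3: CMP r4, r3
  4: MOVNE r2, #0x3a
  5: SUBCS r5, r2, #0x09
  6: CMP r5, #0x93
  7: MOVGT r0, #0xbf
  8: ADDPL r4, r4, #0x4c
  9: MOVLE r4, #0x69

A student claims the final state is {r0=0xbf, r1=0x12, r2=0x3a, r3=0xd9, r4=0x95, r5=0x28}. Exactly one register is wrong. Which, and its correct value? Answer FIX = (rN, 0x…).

0: ✓ CMP  NZCV=1000
1: · SUBCS
2: · MOVGT
3: ✓ CMP  NZCV=0000
4: ✓ MOVNE  r2←0x3a
5: · SUBCS
6: ✓ CMP  NZCV=1001
7: ✓ MOVGT  r0←0xbf
8: · ADDPL
9: · MOVLE

FIX = (r4, 0x2c)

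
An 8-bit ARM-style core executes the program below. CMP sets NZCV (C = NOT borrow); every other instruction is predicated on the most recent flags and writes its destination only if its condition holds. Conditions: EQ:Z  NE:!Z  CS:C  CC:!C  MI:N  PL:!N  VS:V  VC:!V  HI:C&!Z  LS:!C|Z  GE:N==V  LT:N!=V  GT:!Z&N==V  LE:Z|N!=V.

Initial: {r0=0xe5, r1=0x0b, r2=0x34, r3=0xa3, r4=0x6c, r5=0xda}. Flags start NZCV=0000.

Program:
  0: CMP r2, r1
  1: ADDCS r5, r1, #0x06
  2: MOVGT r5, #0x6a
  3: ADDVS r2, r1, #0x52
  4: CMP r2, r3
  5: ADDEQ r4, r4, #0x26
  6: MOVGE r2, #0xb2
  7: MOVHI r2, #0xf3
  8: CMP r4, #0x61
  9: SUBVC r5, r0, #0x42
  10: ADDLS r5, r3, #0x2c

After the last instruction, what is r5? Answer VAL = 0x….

0: ✓ CMP  NZCV=0010
1: ✓ ADDCS  r5←0x11
2: ✓ MOVGT  r5←0x6a
3: · ADDVS
4: ✓ CMP  NZCV=1001
5: · ADDEQ
6: ✓ MOVGE  r2←0xb2
7: · MOVHI
8: ✓ CMP  NZCV=0010
9: ✓ SUBVC  r5←0xa3
10: · ADDLS

VAL = 0xa3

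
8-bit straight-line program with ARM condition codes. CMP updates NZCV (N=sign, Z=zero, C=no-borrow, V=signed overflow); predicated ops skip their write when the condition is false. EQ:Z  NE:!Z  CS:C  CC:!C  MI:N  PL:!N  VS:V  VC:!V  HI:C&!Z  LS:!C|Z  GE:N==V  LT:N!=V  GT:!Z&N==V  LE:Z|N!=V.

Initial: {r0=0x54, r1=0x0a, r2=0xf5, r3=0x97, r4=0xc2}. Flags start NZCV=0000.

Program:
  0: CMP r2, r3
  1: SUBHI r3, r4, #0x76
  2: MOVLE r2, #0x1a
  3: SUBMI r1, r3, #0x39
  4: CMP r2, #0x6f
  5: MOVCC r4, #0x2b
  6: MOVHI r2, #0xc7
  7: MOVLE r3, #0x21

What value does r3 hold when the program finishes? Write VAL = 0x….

[0] flags=0010 → (cmp)
[1] flags=0010 HI?T → r3=0x4c
[2] flags=0010 LE?F → skip
[3] flags=0010 MI?F → skip
[4] flags=1010 → (cmp)
[5] flags=1010 CC?F → skip
[6] flags=1010 HI?T → r2=0xc7
[7] flags=1010 LE?T → r3=0x21

VAL = 0x21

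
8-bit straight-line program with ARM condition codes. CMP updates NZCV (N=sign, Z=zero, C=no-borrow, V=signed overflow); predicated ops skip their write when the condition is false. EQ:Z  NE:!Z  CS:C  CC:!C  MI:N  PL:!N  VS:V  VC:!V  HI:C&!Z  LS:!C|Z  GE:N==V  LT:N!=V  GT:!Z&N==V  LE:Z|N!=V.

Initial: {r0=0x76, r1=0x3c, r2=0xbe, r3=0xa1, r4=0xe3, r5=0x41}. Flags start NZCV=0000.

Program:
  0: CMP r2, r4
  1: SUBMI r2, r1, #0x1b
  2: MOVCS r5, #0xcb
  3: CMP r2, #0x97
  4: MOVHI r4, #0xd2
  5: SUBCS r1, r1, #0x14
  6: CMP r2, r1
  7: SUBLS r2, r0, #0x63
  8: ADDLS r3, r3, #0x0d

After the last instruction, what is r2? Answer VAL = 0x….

0: ✓ CMP  NZCV=1000
1: ✓ SUBMI  r2←0x21
2: · MOVCS
3: ✓ CMP  NZCV=1001
4: · MOVHI
5: · SUBCS
6: ✓ CMP  NZCV=1000
7: ✓ SUBLS  r2←0x13
8: ✓ ADDLS  r3←0xae

VAL = 0x13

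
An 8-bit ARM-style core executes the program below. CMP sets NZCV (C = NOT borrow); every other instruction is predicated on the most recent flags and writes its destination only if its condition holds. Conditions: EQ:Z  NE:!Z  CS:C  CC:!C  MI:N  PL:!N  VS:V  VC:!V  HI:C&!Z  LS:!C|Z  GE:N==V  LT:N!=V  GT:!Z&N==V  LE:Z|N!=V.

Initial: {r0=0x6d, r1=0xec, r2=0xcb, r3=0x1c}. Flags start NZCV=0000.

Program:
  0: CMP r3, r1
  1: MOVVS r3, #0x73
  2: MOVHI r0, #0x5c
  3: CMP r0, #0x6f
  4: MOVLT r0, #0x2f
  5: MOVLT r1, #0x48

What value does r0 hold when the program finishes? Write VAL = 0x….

0: ✓ CMP  NZCV=0000
1: · MOVVS
2: · MOVHI
3: ✓ CMP  NZCV=1000
4: ✓ MOVLT  r0←0x2f
5: ✓ MOVLT  r1←0x48

VAL = 0x2f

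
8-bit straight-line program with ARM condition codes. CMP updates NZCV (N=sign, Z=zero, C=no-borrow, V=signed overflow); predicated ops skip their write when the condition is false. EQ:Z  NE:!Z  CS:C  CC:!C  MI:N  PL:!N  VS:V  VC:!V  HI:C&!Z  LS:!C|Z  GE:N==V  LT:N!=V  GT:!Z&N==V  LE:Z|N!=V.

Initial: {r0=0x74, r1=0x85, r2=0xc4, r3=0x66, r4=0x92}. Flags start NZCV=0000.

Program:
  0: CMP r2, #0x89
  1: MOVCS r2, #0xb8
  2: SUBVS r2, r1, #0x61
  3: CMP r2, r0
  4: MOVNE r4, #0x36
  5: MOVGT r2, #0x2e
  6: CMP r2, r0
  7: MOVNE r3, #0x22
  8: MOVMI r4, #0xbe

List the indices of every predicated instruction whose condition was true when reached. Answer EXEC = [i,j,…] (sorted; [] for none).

0: ✓ CMP  NZCV=0010
1: ✓ MOVCS  r2←0xb8
2: · SUBVS
3: ✓ CMP  NZCV=0011
4: ✓ MOVNE  r4←0x36
5: · MOVGT
6: ✓ CMP  NZCV=0011
7: ✓ MOVNE  r3←0x22
8: · MOVMI

EXEC = [1,4,7]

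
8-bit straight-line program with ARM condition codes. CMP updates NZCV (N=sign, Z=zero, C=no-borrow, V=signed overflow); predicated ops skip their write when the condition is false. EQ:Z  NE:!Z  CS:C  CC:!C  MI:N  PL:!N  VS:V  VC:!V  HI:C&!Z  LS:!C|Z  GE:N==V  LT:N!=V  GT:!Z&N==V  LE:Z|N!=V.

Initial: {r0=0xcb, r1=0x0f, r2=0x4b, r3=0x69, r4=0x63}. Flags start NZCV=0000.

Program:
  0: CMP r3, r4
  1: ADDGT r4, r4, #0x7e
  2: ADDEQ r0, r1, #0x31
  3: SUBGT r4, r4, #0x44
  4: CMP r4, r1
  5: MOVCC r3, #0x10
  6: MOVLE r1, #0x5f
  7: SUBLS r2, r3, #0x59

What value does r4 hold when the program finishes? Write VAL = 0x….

[0] flags=0010 → (cmp)
[1] flags=0010 GT?T → r4=0xe1
[2] flags=0010 EQ?F → skip
[3] flags=0010 GT?T → r4=0x9d
[4] flags=1010 → (cmp)
[5] flags=1010 CC?F → skip
[6] flags=1010 LE?T → r1=0x5f
[7] flags=1010 LS?F → skip

VAL = 0x9d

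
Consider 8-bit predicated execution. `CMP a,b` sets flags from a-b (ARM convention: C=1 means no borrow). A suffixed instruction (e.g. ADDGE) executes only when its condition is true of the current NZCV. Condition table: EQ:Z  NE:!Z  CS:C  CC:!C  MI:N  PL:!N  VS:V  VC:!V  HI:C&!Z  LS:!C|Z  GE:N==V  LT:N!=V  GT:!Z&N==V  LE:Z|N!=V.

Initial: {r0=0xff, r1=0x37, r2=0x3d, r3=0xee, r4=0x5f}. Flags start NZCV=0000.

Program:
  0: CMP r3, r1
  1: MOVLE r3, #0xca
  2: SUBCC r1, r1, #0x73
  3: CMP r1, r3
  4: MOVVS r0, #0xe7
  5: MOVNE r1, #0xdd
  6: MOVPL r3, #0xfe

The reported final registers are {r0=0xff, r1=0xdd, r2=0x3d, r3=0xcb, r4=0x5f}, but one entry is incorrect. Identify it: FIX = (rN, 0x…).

0: ✓ CMP  NZCV=1010
1: ✓ MOVLE  r3←0xca
2: · SUBCC
3: ✓ CMP  NZCV=0000
4: · MOVVS
5: ✓ MOVNE  r1←0xdd
6: ✓ MOVPL  r3←0xfe

FIX = (r3, 0xfe)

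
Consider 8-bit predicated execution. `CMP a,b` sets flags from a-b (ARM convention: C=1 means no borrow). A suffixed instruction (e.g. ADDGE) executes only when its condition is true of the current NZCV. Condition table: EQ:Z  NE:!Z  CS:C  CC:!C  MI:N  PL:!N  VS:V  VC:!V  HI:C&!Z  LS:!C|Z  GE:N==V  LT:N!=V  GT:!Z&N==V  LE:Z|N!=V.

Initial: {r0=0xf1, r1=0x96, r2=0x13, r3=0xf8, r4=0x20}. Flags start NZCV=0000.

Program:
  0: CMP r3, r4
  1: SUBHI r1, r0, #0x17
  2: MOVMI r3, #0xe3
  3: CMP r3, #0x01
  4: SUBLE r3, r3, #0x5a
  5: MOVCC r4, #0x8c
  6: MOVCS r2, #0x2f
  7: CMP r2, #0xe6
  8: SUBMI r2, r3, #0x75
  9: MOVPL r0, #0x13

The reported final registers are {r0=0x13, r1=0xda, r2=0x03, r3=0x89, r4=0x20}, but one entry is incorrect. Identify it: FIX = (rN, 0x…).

[0] flags=1010 → (cmp)
[1] flags=1010 HI?T → r1=0xda
[2] flags=1010 MI?T → r3=0xe3
[3] flags=1010 → (cmp)
[4] flags=1010 LE?T → r3=0x89
[5] flags=1010 CC?F → skip
[6] flags=1010 CS?T → r2=0x2f
[7] flags=0000 → (cmp)
[8] flags=0000 MI?F → skip
[9] flags=0000 PL?T → r0=0x13

FIX = (r2, 0x2f)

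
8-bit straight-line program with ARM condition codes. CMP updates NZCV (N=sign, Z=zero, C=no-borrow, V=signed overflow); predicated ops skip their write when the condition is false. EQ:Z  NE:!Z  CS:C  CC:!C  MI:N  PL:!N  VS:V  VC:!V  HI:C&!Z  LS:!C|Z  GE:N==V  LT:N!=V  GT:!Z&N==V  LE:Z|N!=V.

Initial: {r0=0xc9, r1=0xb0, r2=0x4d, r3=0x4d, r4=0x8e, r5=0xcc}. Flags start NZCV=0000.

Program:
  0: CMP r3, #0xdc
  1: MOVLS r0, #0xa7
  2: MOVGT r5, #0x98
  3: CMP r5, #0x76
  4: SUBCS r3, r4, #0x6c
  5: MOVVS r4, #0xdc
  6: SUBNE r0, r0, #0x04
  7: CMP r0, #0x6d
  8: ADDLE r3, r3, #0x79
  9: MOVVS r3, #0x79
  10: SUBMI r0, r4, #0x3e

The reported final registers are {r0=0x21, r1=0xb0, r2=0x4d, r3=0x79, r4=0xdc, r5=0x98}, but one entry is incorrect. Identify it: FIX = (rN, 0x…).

[0] flags=0000 → (cmp)
[1] flags=0000 LS?T → r0=0xa7
[2] flags=0000 GT?T → r5=0x98
[3] flags=0011 → (cmp)
[4] flags=0011 CS?T → r3=0x22
[5] flags=0011 VS?T → r4=0xdc
[6] flags=0011 NE?T → r0=0xa3
[7] flags=0011 → (cmp)
[8] flags=0011 LE?T → r3=0x9b
[9] flags=0011 VS?T → r3=0x79
[10] flags=0011 MI?F → skip

FIX = (r0, 0xa3)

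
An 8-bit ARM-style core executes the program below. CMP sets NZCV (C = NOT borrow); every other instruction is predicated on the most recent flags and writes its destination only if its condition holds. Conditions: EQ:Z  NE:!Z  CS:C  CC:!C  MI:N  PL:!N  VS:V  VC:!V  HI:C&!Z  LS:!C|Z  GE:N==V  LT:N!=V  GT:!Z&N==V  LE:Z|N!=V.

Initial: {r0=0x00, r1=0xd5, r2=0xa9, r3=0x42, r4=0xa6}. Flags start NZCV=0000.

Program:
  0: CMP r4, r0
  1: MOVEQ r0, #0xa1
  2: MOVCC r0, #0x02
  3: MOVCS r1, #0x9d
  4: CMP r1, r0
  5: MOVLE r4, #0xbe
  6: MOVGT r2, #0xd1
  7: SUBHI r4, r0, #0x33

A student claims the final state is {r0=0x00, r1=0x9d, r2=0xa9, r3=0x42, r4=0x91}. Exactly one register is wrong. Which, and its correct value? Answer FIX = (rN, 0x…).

[0] flags=1010 → (cmp)
[1] flags=1010 EQ?F → skip
[2] flags=1010 CC?F → skip
[3] flags=1010 CS?T → r1=0x9d
[4] flags=1010 → (cmp)
[5] flags=1010 LE?T → r4=0xbe
[6] flags=1010 GT?F → skip
[7] flags=1010 HI?T → r4=0xcd

FIX = (r4, 0xcd)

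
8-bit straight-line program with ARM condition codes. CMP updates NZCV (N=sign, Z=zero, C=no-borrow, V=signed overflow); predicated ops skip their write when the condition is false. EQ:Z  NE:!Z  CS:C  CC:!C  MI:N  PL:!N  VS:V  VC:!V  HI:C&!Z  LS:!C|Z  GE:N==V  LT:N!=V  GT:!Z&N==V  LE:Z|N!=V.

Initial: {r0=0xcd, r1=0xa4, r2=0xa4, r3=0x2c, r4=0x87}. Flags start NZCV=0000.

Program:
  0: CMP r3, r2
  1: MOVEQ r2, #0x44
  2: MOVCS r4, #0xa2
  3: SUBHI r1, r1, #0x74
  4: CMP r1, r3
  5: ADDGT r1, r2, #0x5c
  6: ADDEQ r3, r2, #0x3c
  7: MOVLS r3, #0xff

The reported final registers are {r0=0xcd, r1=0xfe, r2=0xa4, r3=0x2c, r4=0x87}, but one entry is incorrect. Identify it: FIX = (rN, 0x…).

[0] flags=1001 → (cmp)
[1] flags=1001 EQ?F → skip
[2] flags=1001 CS?F → skip
[3] flags=1001 HI?F → skip
[4] flags=0011 → (cmp)
[5] flags=0011 GT?F → skip
[6] flags=0011 EQ?F → skip
[7] flags=0011 LS?F → skip

FIX = (r1, 0xa4)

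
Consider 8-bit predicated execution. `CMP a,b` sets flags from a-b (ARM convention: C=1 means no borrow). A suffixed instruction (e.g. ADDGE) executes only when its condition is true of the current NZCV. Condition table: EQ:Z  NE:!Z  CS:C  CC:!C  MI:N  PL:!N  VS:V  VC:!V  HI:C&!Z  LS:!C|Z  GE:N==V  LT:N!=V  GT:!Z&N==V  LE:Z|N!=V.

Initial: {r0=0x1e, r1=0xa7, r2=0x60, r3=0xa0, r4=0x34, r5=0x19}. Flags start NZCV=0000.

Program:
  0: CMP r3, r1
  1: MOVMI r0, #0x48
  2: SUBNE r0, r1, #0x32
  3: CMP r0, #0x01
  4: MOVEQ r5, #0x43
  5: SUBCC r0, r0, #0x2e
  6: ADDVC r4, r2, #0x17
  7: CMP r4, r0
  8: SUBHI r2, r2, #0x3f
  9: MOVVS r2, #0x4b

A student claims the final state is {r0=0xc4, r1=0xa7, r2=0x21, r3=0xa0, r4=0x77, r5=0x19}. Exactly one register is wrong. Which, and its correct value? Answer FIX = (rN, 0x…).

0: ✓ CMP  NZCV=1000
1: ✓ MOVMI  r0←0x48
2: ✓ SUBNE  r0←0x75
3: ✓ CMP  NZCV=0010
4: · MOVEQ
5: · SUBCC
6: ✓ ADDVC  r4←0x77
7: ✓ CMP  NZCV=0010
8: ✓ SUBHI  r2←0x21
9: · MOVVS

FIX = (r0, 0x75)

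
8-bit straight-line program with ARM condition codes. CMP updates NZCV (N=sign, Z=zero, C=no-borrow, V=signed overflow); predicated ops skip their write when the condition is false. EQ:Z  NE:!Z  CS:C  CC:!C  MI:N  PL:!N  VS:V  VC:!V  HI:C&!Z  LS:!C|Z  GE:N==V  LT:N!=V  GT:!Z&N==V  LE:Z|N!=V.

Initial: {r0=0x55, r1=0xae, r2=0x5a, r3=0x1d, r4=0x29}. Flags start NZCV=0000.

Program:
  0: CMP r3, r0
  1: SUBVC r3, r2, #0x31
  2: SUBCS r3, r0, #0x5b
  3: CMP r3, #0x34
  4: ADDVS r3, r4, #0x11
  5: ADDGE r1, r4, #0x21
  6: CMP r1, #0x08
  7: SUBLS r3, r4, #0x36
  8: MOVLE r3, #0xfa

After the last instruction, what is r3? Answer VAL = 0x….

0: ✓ CMP  NZCV=1000
1: ✓ SUBVC  r3←0x29
2: · SUBCS
3: ✓ CMP  NZCV=1000
4: · ADDVS
5: · ADDGE
6: ✓ CMP  NZCV=1010
7: · SUBLS
8: ✓ MOVLE  r3←0xfa

VAL = 0xfa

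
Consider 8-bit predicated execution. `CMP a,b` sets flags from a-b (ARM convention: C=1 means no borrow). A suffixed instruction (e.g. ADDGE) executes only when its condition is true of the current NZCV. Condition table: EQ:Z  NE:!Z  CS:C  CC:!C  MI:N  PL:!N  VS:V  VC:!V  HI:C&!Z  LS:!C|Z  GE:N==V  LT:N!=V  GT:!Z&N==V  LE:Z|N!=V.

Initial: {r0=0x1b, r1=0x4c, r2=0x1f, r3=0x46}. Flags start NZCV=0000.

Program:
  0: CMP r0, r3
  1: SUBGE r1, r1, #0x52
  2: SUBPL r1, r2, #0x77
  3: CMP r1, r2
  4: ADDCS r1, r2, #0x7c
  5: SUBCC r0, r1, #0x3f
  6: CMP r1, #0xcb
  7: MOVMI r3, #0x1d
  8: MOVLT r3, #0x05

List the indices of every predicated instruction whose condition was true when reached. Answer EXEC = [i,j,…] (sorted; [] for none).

EXEC = [4,7,8]

0: ✓ CMP  NZCV=1000
1: · SUBGE
2: · SUBPL
3: ✓ CMP  NZCV=0010
4: ✓ ADDCS  r1←0x9b
5: · SUBCC
6: ✓ CMP  NZCV=1000
7: ✓ MOVMI  r3←0x1d
8: ✓ MOVLT  r3←0x05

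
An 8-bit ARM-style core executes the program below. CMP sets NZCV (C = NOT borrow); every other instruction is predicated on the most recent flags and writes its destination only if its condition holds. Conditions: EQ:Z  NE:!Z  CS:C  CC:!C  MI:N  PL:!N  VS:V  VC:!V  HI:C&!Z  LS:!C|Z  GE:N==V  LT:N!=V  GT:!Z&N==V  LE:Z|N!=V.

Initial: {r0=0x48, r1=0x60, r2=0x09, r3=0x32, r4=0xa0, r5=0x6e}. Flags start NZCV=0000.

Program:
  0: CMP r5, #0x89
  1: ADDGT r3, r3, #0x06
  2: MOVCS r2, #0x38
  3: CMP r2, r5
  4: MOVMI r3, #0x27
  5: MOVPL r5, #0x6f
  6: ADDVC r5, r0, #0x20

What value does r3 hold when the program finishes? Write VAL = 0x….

VAL = 0x27

0: ✓ CMP  NZCV=1001
1: ✓ ADDGT  r3←0x38
2: · MOVCS
3: ✓ CMP  NZCV=1000
4: ✓ MOVMI  r3←0x27
5: · MOVPL
6: ✓ ADDVC  r5←0x68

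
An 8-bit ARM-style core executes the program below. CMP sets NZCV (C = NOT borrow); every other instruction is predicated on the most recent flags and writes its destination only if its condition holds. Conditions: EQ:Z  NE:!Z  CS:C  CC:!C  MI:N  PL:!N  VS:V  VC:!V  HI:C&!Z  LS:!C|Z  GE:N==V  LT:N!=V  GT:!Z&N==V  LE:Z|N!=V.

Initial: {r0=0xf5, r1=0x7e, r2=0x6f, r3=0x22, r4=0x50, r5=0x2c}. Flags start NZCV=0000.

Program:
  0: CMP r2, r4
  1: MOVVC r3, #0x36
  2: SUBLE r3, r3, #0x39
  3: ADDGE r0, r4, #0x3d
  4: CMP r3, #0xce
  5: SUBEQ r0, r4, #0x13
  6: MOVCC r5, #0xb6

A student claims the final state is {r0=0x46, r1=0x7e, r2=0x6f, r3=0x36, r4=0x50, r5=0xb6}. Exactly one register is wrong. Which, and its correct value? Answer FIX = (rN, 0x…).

[0] flags=0010 → (cmp)
[1] flags=0010 VC?T → r3=0x36
[2] flags=0010 LE?F → skip
[3] flags=0010 GE?T → r0=0x8d
[4] flags=0000 → (cmp)
[5] flags=0000 EQ?F → skip
[6] flags=0000 CC?T → r5=0xb6

FIX = (r0, 0x8d)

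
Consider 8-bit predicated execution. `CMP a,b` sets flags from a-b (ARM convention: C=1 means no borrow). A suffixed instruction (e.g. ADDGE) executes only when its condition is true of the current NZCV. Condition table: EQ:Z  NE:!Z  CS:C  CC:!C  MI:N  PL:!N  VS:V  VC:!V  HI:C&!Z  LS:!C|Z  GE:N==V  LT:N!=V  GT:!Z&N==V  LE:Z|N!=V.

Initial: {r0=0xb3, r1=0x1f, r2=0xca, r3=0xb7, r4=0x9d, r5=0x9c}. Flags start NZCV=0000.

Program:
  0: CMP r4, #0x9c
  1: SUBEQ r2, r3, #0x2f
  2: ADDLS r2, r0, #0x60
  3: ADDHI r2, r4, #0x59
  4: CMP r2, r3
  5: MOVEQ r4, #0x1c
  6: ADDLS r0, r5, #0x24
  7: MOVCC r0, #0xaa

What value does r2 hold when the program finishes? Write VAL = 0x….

[0] flags=0010 → (cmp)
[1] flags=0010 EQ?F → skip
[2] flags=0010 LS?F → skip
[3] flags=0010 HI?T → r2=0xf6
[4] flags=0010 → (cmp)
[5] flags=0010 EQ?F → skip
[6] flags=0010 LS?F → skip
[7] flags=0010 CC?F → skip

VAL = 0xf6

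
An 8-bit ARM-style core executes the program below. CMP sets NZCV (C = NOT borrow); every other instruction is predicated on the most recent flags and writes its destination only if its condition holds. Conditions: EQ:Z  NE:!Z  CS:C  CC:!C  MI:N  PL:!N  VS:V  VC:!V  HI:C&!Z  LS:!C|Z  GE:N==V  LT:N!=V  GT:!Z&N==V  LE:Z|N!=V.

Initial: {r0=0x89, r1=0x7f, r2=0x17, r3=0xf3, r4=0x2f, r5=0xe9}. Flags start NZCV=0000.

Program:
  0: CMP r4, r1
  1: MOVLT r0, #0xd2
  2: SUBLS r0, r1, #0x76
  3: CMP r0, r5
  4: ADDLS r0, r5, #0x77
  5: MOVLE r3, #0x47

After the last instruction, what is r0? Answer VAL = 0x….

0: ✓ CMP  NZCV=1000
1: ✓ MOVLT  r0←0xd2
2: ✓ SUBLS  r0←0x09
3: ✓ CMP  NZCV=0000
4: ✓ ADDLS  r0←0x60
5: · MOVLE

VAL = 0x60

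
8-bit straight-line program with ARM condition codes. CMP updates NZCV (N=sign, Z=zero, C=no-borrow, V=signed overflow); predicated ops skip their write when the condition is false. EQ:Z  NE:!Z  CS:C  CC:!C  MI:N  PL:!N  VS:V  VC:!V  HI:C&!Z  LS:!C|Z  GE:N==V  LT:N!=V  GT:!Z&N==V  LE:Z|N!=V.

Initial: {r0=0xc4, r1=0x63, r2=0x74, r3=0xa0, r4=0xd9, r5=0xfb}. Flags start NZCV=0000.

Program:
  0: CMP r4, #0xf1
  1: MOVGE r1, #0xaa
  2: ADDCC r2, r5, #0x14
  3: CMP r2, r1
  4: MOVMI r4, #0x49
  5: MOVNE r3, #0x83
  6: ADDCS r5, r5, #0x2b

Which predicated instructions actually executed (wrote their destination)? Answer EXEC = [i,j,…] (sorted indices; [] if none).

0: ✓ CMP  NZCV=1000
1: · MOVGE
2: ✓ ADDCC  r2←0x0f
3: ✓ CMP  NZCV=1000
4: ✓ MOVMI  r4←0x49
5: ✓ MOVNE  r3←0x83
6: · ADDCS

EXEC = [2,4,5]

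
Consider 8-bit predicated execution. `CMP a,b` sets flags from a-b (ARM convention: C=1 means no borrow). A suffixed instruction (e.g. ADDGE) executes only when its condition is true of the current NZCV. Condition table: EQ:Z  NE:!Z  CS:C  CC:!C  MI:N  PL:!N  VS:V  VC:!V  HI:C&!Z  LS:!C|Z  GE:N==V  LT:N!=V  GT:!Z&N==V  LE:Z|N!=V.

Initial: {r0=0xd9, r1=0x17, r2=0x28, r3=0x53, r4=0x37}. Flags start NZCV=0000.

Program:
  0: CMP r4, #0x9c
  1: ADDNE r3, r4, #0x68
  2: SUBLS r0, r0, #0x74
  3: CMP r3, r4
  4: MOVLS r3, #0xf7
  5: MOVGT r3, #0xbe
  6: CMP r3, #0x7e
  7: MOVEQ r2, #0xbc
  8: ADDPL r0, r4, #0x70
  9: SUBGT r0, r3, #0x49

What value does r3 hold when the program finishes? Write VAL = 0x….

0: ✓ CMP  NZCV=1001
1: ✓ ADDNE  r3←0x9f
2: ✓ SUBLS  r0←0x65
3: ✓ CMP  NZCV=0011
4: · MOVLS
5: · MOVGT
6: ✓ CMP  NZCV=0011
7: · MOVEQ
8: ✓ ADDPL  r0←0xa7
9: · SUBGT

VAL = 0x9f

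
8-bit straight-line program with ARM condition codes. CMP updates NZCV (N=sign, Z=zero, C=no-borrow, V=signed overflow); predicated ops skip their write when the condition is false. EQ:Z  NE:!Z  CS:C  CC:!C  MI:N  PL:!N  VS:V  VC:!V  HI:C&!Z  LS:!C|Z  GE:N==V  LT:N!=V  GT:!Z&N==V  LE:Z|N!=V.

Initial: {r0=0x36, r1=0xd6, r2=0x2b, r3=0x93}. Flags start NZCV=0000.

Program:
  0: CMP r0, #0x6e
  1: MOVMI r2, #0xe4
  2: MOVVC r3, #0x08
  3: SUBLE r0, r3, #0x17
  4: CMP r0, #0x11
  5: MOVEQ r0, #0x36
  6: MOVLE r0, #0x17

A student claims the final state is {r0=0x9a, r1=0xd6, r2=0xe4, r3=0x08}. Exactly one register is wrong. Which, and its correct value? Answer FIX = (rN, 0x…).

FIX = (r0, 0x17)

0: ✓ CMP  NZCV=1000
1: ✓ MOVMI  r2←0xe4
2: ✓ MOVVC  r3←0x08
3: ✓ SUBLE  r0←0xf1
4: ✓ CMP  NZCV=1010
5: · MOVEQ
6: ✓ MOVLE  r0←0x17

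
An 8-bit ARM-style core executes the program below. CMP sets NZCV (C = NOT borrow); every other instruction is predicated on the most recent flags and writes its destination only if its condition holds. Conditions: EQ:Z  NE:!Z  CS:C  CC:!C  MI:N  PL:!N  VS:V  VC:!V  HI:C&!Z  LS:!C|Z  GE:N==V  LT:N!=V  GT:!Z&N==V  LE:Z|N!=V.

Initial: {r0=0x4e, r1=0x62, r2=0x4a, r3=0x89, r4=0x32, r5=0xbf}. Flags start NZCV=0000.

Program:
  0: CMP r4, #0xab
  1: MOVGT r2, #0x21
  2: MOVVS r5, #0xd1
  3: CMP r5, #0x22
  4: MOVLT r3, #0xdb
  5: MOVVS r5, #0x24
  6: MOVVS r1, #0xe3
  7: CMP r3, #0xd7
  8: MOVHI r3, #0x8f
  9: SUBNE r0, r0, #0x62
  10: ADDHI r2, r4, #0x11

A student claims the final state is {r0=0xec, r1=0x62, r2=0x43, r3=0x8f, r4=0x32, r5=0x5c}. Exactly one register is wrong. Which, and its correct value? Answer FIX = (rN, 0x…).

0: ✓ CMP  NZCV=1001
1: ✓ MOVGT  r2←0x21
2: ✓ MOVVS  r5←0xd1
3: ✓ CMP  NZCV=1010
4: ✓ MOVLT  r3←0xdb
5: · MOVVS
6: · MOVVS
7: ✓ CMP  NZCV=0010
8: ✓ MOVHI  r3←0x8f
9: ✓ SUBNE  r0←0xec
10: ✓ ADDHI  r2←0x43

FIX = (r5, 0xd1)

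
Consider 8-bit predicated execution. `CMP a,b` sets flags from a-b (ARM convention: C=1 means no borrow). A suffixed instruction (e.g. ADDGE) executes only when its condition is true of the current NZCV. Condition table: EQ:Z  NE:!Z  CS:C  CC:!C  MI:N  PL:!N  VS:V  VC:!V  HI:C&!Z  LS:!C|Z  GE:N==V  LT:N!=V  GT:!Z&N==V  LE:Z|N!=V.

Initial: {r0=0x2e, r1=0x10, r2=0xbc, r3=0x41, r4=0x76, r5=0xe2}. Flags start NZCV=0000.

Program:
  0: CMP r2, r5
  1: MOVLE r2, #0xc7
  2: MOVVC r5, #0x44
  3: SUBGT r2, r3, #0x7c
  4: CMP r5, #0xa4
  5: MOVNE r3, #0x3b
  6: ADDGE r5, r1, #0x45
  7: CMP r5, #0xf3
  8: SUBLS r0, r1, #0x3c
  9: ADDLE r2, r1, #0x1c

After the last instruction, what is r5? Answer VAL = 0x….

VAL = 0x55

0: ✓ CMP  NZCV=1000
1: ✓ MOVLE  r2←0xc7
2: ✓ MOVVC  r5←0x44
3: · SUBGT
4: ✓ CMP  NZCV=1001
5: ✓ MOVNE  r3←0x3b
6: ✓ ADDGE  r5←0x55
7: ✓ CMP  NZCV=0000
8: ✓ SUBLS  r0←0xd4
9: · ADDLE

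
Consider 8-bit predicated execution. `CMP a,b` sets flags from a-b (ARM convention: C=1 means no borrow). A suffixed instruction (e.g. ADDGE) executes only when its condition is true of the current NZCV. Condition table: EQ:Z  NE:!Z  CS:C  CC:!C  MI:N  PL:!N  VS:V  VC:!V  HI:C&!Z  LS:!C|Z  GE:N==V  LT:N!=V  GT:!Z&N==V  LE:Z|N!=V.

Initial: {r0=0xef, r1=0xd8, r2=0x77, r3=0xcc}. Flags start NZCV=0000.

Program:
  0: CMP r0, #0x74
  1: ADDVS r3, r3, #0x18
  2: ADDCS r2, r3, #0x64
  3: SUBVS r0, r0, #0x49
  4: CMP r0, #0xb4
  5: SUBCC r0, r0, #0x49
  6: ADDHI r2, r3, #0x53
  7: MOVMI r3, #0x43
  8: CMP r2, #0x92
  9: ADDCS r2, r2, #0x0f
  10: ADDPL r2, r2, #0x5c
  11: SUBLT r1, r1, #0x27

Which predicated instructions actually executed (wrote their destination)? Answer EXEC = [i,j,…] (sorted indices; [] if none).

0: ✓ CMP  NZCV=0011
1: ✓ ADDVS  r3←0xe4
2: ✓ ADDCS  r2←0x48
3: ✓ SUBVS  r0←0xa6
4: ✓ CMP  NZCV=1000
5: ✓ SUBCC  r0←0x5d
6: · ADDHI
7: ✓ MOVMI  r3←0x43
8: ✓ CMP  NZCV=1001
9: · ADDCS
10: · ADDPL
11: · SUBLT

EXEC = [1,2,3,5,7]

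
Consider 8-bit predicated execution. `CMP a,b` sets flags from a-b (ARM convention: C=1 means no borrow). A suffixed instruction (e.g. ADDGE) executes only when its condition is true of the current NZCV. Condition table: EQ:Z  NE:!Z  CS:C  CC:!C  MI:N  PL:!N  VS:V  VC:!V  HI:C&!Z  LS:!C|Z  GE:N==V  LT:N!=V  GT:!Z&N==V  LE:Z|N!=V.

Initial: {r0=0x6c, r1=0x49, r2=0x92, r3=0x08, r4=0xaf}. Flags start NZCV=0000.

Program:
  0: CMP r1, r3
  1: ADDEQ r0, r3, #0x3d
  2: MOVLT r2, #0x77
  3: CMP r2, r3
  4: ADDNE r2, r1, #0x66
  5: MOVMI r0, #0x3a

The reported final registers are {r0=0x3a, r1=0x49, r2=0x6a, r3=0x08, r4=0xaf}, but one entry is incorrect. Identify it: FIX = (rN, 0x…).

FIX = (r2, 0xaf)

0: ✓ CMP  NZCV=0010
1: · ADDEQ
2: · MOVLT
3: ✓ CMP  NZCV=1010
4: ✓ ADDNE  r2←0xaf
5: ✓ MOVMI  r0←0x3a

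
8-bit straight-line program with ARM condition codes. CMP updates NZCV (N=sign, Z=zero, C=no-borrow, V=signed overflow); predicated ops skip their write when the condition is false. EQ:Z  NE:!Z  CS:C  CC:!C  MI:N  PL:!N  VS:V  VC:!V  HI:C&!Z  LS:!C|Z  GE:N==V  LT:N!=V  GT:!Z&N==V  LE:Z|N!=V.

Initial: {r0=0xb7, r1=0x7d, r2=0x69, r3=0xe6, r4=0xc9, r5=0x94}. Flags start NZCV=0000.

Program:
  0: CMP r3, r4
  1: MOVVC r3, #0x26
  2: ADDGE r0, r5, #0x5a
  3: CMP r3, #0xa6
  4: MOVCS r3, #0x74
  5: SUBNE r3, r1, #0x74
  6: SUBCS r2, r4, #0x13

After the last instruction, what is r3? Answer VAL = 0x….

[0] flags=0010 → (cmp)
[1] flags=0010 VC?T → r3=0x26
[2] flags=0010 GE?T → r0=0xee
[3] flags=1001 → (cmp)
[4] flags=1001 CS?F → skip
[5] flags=1001 NE?T → r3=0x09
[6] flags=1001 CS?F → skip

VAL = 0x09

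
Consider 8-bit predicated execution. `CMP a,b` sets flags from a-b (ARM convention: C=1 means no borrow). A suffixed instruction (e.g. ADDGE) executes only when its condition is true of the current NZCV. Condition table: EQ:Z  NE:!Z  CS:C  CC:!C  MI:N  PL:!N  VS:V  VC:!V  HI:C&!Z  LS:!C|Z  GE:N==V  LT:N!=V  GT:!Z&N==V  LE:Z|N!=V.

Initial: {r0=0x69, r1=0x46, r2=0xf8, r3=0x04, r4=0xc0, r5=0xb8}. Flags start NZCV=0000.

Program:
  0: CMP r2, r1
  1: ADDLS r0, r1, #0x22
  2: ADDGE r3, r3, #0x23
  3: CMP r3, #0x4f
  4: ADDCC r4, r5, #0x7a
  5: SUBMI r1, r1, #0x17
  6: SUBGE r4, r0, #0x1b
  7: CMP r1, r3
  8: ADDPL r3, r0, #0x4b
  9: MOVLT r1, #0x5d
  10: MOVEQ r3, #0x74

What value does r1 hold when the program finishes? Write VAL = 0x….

VAL = 0x2f

[0] flags=1010 → (cmp)
[1] flags=1010 LS?F → skip
[2] flags=1010 GE?F → skip
[3] flags=1000 → (cmp)
[4] flags=1000 CC?T → r4=0x32
[5] flags=1000 MI?T → r1=0x2f
[6] flags=1000 GE?F → skip
[7] flags=0010 → (cmp)
[8] flags=0010 PL?T → r3=0xb4
[9] flags=0010 LT?F → skip
[10] flags=0010 EQ?F → skip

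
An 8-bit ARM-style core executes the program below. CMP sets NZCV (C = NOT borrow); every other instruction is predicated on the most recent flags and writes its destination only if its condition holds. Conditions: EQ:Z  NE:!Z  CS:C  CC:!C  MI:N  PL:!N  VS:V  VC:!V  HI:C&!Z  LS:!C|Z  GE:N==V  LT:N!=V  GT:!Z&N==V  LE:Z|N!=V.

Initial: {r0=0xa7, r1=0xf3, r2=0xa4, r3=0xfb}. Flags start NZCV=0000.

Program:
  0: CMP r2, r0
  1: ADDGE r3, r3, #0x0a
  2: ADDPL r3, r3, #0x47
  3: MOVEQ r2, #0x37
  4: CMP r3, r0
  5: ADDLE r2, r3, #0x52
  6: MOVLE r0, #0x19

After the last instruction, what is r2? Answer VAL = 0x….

[0] flags=1000 → (cmp)
[1] flags=1000 GE?F → skip
[2] flags=1000 PL?F → skip
[3] flags=1000 EQ?F → skip
[4] flags=0010 → (cmp)
[5] flags=0010 LE?F → skip
[6] flags=0010 LE?F → skip

VAL = 0xa4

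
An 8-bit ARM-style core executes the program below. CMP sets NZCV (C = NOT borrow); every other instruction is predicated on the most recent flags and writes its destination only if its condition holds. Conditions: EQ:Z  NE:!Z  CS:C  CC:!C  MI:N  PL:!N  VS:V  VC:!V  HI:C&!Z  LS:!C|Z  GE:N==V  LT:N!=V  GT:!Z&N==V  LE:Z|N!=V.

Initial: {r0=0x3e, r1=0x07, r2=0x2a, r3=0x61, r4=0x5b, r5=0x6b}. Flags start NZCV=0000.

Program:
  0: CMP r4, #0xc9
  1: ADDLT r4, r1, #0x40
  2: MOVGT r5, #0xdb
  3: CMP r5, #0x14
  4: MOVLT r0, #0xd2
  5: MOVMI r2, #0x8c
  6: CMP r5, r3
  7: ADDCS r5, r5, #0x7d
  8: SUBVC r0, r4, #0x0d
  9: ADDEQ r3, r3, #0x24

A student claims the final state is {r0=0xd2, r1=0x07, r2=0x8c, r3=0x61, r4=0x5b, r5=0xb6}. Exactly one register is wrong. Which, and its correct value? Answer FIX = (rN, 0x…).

0: ✓ CMP  NZCV=1001
1: · ADDLT
2: ✓ MOVGT  r5←0xdb
3: ✓ CMP  NZCV=1010
4: ✓ MOVLT  r0←0xd2
5: ✓ MOVMI  r2←0x8c
6: ✓ CMP  NZCV=0011
7: ✓ ADDCS  r5←0x58
8: · SUBVC
9: · ADDEQ

FIX = (r5, 0x58)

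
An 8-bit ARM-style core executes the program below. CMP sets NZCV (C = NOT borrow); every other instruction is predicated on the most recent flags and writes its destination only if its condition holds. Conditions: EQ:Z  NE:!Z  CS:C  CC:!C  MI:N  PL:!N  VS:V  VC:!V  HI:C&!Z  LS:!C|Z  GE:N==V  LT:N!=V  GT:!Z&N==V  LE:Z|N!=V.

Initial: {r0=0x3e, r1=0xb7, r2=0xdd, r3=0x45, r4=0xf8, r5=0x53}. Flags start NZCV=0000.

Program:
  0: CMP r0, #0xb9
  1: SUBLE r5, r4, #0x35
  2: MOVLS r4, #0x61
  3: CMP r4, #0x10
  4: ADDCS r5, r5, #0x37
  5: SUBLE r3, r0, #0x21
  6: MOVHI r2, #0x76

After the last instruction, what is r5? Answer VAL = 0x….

VAL = 0x8a

[0] flags=1001 → (cmp)
[1] flags=1001 LE?F → skip
[2] flags=1001 LS?T → r4=0x61
[3] flags=0010 → (cmp)
[4] flags=0010 CS?T → r5=0x8a
[5] flags=0010 LE?F → skip
[6] flags=0010 HI?T → r2=0x76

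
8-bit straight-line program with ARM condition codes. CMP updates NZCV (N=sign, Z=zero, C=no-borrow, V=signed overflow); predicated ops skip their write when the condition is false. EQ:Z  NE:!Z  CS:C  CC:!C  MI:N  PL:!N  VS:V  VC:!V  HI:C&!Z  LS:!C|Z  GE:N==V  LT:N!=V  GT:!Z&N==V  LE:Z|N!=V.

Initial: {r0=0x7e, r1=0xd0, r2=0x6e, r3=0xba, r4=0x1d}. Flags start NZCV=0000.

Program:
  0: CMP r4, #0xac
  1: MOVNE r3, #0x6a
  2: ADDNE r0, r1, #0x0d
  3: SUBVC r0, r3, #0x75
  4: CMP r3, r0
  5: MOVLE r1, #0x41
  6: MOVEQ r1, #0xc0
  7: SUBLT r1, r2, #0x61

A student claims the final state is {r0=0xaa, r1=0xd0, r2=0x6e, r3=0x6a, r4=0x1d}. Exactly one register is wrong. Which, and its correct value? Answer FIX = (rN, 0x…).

[0] flags=0000 → (cmp)
[1] flags=0000 NE?T → r3=0x6a
[2] flags=0000 NE?T → r0=0xdd
[3] flags=0000 VC?T → r0=0xf5
[4] flags=0000 → (cmp)
[5] flags=0000 LE?F → skip
[6] flags=0000 EQ?F → skip
[7] flags=0000 LT?F → skip

FIX = (r0, 0xf5)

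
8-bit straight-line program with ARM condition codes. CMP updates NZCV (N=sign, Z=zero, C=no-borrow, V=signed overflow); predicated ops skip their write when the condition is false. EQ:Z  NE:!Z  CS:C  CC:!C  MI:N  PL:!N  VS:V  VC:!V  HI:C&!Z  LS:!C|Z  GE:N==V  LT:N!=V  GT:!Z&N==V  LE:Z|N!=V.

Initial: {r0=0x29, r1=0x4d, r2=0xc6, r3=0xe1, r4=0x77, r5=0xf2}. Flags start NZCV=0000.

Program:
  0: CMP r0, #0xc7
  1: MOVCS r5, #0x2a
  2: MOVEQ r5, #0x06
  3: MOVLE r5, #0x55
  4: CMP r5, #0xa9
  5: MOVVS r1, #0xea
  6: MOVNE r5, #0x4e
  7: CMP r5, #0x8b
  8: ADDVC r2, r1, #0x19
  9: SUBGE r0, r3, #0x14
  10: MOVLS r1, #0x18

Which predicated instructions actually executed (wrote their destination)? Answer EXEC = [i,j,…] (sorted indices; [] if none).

[0] flags=0000 → (cmp)
[1] flags=0000 CS?F → skip
[2] flags=0000 EQ?F → skip
[3] flags=0000 LE?F → skip
[4] flags=0010 → (cmp)
[5] flags=0010 VS?F → skip
[6] flags=0010 NE?T → r5=0x4e
[7] flags=1001 → (cmp)
[8] flags=1001 VC?F → skip
[9] flags=1001 GE?T → r0=0xcd
[10] flags=1001 LS?T → r1=0x18

EXEC = [6,9,10]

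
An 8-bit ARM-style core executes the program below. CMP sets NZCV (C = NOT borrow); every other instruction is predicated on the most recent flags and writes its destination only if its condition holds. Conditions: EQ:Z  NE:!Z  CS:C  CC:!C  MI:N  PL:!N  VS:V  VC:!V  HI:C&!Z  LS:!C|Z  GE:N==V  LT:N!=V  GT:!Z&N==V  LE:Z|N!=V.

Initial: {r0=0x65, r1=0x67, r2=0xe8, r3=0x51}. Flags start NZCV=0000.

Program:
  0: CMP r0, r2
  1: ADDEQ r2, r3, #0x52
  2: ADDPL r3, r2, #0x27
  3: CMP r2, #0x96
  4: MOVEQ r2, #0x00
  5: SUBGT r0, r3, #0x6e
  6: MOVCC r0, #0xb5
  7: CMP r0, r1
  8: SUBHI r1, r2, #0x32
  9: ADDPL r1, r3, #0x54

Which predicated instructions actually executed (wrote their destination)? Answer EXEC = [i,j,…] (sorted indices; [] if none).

EXEC = [2,5,8,9]

[0] flags=0000 → (cmp)
[1] flags=0000 EQ?F → skip
[2] flags=0000 PL?T → r3=0x0f
[3] flags=0010 → (cmp)
[4] flags=0010 EQ?F → skip
[5] flags=0010 GT?T → r0=0xa1
[6] flags=0010 CC?F → skip
[7] flags=0011 → (cmp)
[8] flags=0011 HI?T → r1=0xb6
[9] flags=0011 PL?T → r1=0x63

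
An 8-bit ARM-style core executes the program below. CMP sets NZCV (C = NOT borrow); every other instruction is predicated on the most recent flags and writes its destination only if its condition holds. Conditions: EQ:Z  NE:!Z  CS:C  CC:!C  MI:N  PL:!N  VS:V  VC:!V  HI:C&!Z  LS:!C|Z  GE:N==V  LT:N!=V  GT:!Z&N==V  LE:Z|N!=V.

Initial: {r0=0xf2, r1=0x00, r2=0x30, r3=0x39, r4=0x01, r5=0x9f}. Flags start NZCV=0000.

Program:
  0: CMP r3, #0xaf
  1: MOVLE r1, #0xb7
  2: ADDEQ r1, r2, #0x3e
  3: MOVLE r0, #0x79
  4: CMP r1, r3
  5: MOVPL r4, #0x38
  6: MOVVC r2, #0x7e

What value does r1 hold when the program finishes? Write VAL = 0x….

0: ✓ CMP  NZCV=1001
1: · MOVLE
2: · ADDEQ
3: · MOVLE
4: ✓ CMP  NZCV=1000
5: · MOVPL
6: ✓ MOVVC  r2←0x7e

VAL = 0x00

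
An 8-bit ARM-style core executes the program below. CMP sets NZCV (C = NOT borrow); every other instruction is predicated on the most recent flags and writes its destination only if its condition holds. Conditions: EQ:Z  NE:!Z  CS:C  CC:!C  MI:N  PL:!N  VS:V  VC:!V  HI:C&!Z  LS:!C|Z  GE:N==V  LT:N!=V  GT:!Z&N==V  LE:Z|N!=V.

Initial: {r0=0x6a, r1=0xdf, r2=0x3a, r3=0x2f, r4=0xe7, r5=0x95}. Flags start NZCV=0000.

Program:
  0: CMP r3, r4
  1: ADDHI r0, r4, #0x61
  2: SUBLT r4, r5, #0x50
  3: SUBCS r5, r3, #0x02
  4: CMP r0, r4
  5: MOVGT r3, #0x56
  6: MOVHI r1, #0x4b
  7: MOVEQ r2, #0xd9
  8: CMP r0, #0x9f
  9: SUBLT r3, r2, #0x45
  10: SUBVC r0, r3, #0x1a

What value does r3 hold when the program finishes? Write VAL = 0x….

[0] flags=0000 → (cmp)
[1] flags=0000 HI?F → skip
[2] flags=0000 LT?F → skip
[3] flags=0000 CS?F → skip
[4] flags=1001 → (cmp)
[5] flags=1001 GT?T → r3=0x56
[6] flags=1001 HI?F → skip
[7] flags=1001 EQ?F → skip
[8] flags=1001 → (cmp)
[9] flags=1001 LT?F → skip
[10] flags=1001 VC?F → skip

VAL = 0x56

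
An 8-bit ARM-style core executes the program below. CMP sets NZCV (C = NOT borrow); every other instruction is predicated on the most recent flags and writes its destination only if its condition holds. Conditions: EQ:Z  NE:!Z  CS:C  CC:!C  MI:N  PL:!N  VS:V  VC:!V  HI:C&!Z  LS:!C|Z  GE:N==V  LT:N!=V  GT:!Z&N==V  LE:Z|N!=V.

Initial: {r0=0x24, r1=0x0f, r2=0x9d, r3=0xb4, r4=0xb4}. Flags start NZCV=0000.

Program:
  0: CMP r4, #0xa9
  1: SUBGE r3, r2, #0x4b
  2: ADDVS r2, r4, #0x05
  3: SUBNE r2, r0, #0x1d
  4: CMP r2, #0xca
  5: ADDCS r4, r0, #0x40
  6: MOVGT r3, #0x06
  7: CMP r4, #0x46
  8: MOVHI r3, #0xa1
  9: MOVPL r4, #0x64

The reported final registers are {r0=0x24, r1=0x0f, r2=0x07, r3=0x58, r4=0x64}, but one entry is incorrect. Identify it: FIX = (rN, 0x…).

FIX = (r3, 0xa1)

0: ✓ CMP  NZCV=0010
1: ✓ SUBGE  r3←0x52
2: · ADDVS
3: ✓ SUBNE  r2←0x07
4: ✓ CMP  NZCV=0000
5: · ADDCS
6: ✓ MOVGT  r3←0x06
7: ✓ CMP  NZCV=0011
8: ✓ MOVHI  r3←0xa1
9: ✓ MOVPL  r4←0x64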